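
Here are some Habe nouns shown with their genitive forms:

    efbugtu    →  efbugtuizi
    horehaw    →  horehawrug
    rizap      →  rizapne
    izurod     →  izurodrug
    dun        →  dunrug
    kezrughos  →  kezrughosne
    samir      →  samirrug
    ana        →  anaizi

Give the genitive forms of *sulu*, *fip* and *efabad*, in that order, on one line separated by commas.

suluizi, fipne, efabadrug

The alternation tracks the final sound of the stem — -ne when the stem ends in a voiceless consonant (*rizap*, *kezrughos*); -rug when the stem ends in a voiced consonant (*horehaw*, *izurod*, *dun*, *samir*); -izi when the stem ends in a vowel (*efbugtu*, *ana*).
*sulu*: final sound = /u/, a vowel → -izi → *suluizi*.
The final sound of *fip* is /p/, which is a voiceless consonant, so the suffix is -ne, giving *fipne*.
Since the final sound of *efabad* is /d/ (a voiced consonant), it takes -rug, giving *efabadrug*.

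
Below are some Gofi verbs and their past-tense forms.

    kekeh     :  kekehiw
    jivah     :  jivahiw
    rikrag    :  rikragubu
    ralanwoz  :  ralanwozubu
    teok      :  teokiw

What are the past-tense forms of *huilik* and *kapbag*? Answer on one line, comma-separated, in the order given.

huilikiw, kapbagubu

The suffix is conditioned by the final consonant: -iw when the stem ends in a voiceless consonant (*kekeh*, *jivah*, *teok*); -ubu when the stem ends in a voiced consonant (*rikrag*, *ralanwoz*).
The final consonant of *huilik* is /k/, which is voiceless, so the suffix is -iw, giving *huilikiw*.
Since the final consonant of *kapbag* is /g/ (voiced), it takes -ubu, giving *kapbagubu*.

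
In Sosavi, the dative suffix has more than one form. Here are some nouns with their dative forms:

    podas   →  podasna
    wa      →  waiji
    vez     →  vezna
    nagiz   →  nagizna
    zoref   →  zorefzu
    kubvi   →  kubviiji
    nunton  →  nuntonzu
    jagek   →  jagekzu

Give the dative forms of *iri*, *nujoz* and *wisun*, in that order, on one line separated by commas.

The suffix is conditioned by the final sound: -na when the stem ends in a sibilant (*podas*, *vez*, *nagiz*); -zu when the stem ends in a non-sibilant consonant (*zoref*, *nunton*, *jagek*); -iji when the stem ends in a vowel (*wa*, *kubvi*).
*iri*: final sound = /i/, a vowel → -iji → *iriiji*.
Since the final sound of *nujoz* is /z/ (a sibilant), it takes -na, giving *nujozna*.
*wisun*: final sound = /n/, a non-sibilant consonant → -zu → *wisunzu*.

iriiji, nujozna, wisunzu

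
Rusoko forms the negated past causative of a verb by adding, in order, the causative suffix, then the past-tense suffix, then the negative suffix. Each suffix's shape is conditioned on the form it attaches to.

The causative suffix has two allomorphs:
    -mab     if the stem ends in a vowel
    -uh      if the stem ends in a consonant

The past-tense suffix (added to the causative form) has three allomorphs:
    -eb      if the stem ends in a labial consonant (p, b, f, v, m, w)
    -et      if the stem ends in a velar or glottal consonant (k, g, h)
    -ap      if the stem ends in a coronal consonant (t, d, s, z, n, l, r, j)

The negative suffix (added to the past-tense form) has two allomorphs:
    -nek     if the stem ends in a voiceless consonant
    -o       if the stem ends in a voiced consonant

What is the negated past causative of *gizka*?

gizkamabebo

*gizka* — final sound /a/ (a vowel) → -mab → *gizkamab*.
Since the final consonant of the causative form *gizkamab* is /b/ (labial), it takes -eb, giving *gizkamabeb*.
The past-tense form *gizkamabeb*: final consonant = /b/, voiced → -o → *gizkamabebo*.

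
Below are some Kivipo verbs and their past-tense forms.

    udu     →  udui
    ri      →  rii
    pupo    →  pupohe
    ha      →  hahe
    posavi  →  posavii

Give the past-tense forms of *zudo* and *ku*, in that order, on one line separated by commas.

zudohe, kui

Looking at the last vowel of each stem: -i when the last vowel of the stem is a high vowel (*udu*, *ri*, *posavi*); -he when the last vowel of the stem is a non-high vowel (*pupo*, *ha*).
*zudo* — last vowel /o/ (a non-high vowel) → -he → *zudohe*.
Since the last vowel of *ku* is /u/ (a high vowel), it takes -i, giving *kui*.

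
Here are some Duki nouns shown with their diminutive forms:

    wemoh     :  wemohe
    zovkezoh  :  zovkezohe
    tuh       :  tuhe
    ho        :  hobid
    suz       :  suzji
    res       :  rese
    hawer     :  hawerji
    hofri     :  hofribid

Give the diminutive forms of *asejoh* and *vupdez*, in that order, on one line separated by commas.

asejohe, vupdezji

Looking at the final sound of each stem: -e when the stem ends in a voiceless consonant (*wemoh*, *zovkezoh*, *tuh*, *res*); -ji when the stem ends in a voiced consonant (*suz*, *hawer*); -bid when the stem ends in a vowel (*ho*, *hofri*).
Since the final sound of *asejoh* is /h/ (a voiceless consonant), it takes -e, giving *asejohe*.
The final sound of *vupdez* is /z/, which is a voiced consonant, so the suffix is -ji, giving *vupdezji*.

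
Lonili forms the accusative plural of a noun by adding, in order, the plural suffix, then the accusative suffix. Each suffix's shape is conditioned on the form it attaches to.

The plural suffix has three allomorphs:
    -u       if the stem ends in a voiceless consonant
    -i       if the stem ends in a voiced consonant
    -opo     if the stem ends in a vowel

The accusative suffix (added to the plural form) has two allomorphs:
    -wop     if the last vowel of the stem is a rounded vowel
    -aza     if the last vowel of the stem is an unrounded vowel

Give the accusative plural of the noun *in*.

Since the final sound of *in* is /n/ (a voiced consonant), it takes -i, giving *ini*.
Since the last vowel of the plural form *ini* is /i/ (an unrounded vowel), it takes -aza, giving *iniaza*.

iniaza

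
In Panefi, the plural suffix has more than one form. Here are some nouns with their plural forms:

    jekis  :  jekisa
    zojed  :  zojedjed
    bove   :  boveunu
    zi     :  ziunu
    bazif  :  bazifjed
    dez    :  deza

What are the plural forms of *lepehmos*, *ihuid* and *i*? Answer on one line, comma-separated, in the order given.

The pattern is sibilance of the final sound: -a when the stem ends in a sibilant (*jekis*, *dez*); -jed when the stem ends in a non-sibilant consonant (*zojed*, *bazif*); -unu when the stem ends in a vowel (*bove*, *zi*).
Since the final sound of *lepehmos* is /s/ (a sibilant), it takes -a, giving *lepehmosa*.
Since the final sound of *ihuid* is /d/ (a non-sibilant consonant), it takes -jed, giving *ihuidjed*.
*i*: final sound = /i/, a vowel → -unu → *iunu*.

lepehmosa, ihuidjed, iunu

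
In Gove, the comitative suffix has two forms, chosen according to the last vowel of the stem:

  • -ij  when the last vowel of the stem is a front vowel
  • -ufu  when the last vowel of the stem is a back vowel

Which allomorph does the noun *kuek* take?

The last vowel of *kuek* is /e/, which is a front vowel, so the suffix is -ij.

-ij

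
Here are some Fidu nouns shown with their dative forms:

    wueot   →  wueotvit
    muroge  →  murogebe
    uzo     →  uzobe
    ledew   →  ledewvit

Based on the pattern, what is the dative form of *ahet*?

Looking at the final sound of each stem: -vit when the stem ends in a consonant (*wueot*, *ledew*); -be when the stem ends in a vowel (*muroge*, *uzo*).
*ahet*: final sound = /t/, a consonant → -vit → *ahetvit*.

ahetvit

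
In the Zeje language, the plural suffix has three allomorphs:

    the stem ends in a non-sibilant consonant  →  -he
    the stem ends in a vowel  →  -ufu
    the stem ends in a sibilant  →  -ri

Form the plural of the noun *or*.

Since the final sound of *or* is /r/ (a non-sibilant consonant), it takes -he, giving *orhe*.

orhe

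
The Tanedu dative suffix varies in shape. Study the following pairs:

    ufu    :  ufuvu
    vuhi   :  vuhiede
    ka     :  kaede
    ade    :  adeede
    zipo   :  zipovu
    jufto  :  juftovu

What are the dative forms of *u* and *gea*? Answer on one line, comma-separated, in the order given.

The pattern is rounding harmony: -vu when the last vowel of the stem is a rounded vowel (*ufu*, *zipo*, *jufto*); -ede when the last vowel of the stem is an unrounded vowel (*vuhi*, *ka*, *ade*).
*u*: last vowel = /u/, a rounded vowel → -vu → *uvu*.
The last vowel of *gea* is /a/, which is an unrounded vowel, so the suffix is -ede, giving *geaede*.

uvu, geaede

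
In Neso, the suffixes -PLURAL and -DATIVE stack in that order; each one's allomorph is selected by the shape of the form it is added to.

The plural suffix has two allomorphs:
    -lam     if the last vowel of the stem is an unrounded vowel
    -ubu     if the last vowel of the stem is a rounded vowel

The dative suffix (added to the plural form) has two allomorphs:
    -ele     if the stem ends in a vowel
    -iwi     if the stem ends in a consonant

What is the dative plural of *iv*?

ivlamiwi

Since the last vowel of *iv* is /i/ (an unrounded vowel), it takes -lam, giving *ivlam*.
The plural form *ivlam*: final sound = /m/, a consonant → -iwi → *ivlamiwi*.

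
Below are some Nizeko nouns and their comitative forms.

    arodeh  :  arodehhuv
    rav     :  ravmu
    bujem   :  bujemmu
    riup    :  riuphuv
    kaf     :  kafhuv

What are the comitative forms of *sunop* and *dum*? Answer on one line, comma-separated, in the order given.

Looking at the final consonant of each stem: -huv when the stem ends in a voiceless consonant (*arodeh*, *riup*, *kaf*); -mu when the stem ends in a voiced consonant (*rav*, *bujem*).
The final consonant of *sunop* is /p/, which is voiceless, so the suffix is -huv, giving *sunophuv*.
Since the final consonant of *dum* is /m/ (voiced), it takes -mu, giving *dummu*.

sunophuv, dummu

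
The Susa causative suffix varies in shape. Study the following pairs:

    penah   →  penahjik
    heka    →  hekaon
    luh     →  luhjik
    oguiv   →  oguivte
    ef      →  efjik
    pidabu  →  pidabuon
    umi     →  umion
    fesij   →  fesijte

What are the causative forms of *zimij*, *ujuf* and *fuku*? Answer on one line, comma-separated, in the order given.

zimijte, ujufjik, fukuon

The pattern is voicing of the final sound: -jik when the stem ends in a voiceless consonant (*penah*, *luh*, *ef*); -te when the stem ends in a voiced consonant (*oguiv*, *fesij*); -on when the stem ends in a vowel (*heka*, *pidabu*, *umi*).
Since the final sound of *zimij* is /j/ (a voiced consonant), it takes -te, giving *zimijte*.
The final sound of *ujuf* is /f/, which is a voiceless consonant, so the suffix is -jik, giving *ujufjik*.
The final sound of *fuku* is /u/, which is a vowel, so the suffix is -on, giving *fukuon*.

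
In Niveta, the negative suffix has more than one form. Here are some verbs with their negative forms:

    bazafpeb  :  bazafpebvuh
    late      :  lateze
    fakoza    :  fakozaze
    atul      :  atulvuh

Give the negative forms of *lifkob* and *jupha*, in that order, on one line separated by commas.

Looking at the final sound of each stem: -vuh when the stem ends in a consonant (*bazafpeb*, *atul*); -ze when the stem ends in a vowel (*late*, *fakoza*).
*lifkob* — final sound /b/ (a consonant) → -vuh → *lifkobvuh*.
*jupha* — final sound /a/ (a vowel) → -ze → *juphaze*.

lifkobvuh, juphaze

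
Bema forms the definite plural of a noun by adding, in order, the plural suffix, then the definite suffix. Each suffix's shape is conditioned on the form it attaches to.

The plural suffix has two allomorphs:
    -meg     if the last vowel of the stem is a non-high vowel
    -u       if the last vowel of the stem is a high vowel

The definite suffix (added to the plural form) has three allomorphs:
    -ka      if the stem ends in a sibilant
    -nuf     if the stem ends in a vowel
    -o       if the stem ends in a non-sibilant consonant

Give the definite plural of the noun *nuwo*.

nuwomego

*nuwo*: last vowel = /o/, a non-high vowel → -meg → *nuwomeg*.
The plural form *nuwomeg*: final sound = /g/, a non-sibilant consonant → -o → *nuwomego*.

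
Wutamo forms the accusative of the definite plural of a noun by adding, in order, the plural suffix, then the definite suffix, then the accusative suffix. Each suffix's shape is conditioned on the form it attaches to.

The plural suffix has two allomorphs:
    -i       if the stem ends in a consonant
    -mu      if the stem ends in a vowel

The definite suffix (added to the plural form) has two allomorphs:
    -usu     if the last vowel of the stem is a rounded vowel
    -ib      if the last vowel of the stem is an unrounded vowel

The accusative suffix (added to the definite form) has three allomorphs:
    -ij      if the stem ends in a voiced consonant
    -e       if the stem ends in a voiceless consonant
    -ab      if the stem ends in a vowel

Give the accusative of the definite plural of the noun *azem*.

azemiibij

*azem*: final sound = /m/, a consonant → -i → *azemi*.
The plural form *azemi* — last vowel /i/ (an unrounded vowel) → -ib → *azemiib*.
Since the final sound of the definite form *azemiib* is /b/ (a voiced consonant), it takes -ij, giving *azemiibij*.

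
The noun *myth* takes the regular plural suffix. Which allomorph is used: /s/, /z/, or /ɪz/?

The stem *myth* ends in a voiceless non-sibilant consonant.
The plural suffix surfaces as /ɪz/ after sibilants, /s/ after other voiceless consonants, and /z/ after other voiced sounds.
So the plural -s on *myth* is pronounced /s/.

/s/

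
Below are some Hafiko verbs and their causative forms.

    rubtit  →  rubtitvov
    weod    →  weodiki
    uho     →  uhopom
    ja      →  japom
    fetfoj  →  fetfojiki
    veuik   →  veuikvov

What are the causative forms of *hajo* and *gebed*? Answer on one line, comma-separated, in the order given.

hajopom, gebediki

The alternation tracks the final sound of the stem — -vov when the stem ends in a voiceless consonant (*rubtit*, *veuik*); -iki when the stem ends in a voiced consonant (*weod*, *fetfoj*); -pom when the stem ends in a vowel (*uho*, *ja*).
*hajo* — final sound /o/ (a vowel) → -pom → *hajopom*.
*gebed*: final sound = /d/, a voiced consonant → -iki → *gebediki*.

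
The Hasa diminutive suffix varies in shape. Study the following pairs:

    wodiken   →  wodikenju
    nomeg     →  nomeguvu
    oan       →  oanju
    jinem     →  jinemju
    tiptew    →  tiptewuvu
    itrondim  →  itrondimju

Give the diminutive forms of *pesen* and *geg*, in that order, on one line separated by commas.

pesenju, geguvu

The pattern is nasality of the final consonant: -ju when the stem ends in a nasal (*wodiken*, *oan*, *jinem*, *itrondim*); -uvu when the stem ends in a non-nasal consonant (*nomeg*, *tiptew*).
*pesen*: final consonant = /n/, a nasal → -ju → *pesenju*.
*geg* — final consonant /g/ (non-nasal) → -uvu → *geguvu*.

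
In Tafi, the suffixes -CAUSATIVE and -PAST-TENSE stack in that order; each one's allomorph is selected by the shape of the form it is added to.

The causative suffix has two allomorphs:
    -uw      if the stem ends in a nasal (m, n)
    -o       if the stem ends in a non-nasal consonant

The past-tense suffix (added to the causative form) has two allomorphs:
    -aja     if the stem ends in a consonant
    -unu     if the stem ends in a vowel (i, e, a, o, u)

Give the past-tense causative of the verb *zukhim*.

zukhimuwaja

*zukhim*: final consonant = /m/, a nasal → -uw → *zukhimuw*.
Since the final sound of the causative form *zukhimuw* is /w/ (a consonant), it takes -aja, giving *zukhimuwaja*.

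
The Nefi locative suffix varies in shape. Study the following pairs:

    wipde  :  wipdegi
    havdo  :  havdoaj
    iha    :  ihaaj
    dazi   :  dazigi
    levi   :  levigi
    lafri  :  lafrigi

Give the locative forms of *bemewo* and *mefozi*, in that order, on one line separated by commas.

bemewoaj, mefozigi

Looking at the last vowel of each stem: -gi when the last vowel of the stem is a front vowel (*wipde*, *dazi*, *levi*, *lafri*); -aj when the last vowel of the stem is a back vowel (*havdo*, *iha*).
*bemewo* — last vowel /o/ (a back vowel) → -aj → *bemewoaj*.
*mefozi* — last vowel /i/ (a front vowel) → -gi → *mefozigi*.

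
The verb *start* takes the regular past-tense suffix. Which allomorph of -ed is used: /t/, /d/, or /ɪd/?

The stem *start* ends in /t/ or /d/.
The -ed suffix is realized as /ɪd/ after /t, d/; as /t/ after other voiceless consonants; and as /d/ after other voiced sounds.
So -ed on *start* is pronounced /ɪd/.

/ɪd/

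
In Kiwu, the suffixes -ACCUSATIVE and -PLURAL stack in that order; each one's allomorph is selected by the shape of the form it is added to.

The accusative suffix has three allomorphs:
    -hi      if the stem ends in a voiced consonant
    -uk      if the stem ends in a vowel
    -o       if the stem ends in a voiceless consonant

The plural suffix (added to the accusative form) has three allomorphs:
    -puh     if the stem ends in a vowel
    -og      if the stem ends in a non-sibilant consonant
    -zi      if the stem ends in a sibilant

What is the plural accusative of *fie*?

fieukog

*fie*: final sound = /e/, a vowel → -uk → *fieuk*.
The accusative form *fieuk* — final sound /k/ (a non-sibilant consonant) → -og → *fieukog*.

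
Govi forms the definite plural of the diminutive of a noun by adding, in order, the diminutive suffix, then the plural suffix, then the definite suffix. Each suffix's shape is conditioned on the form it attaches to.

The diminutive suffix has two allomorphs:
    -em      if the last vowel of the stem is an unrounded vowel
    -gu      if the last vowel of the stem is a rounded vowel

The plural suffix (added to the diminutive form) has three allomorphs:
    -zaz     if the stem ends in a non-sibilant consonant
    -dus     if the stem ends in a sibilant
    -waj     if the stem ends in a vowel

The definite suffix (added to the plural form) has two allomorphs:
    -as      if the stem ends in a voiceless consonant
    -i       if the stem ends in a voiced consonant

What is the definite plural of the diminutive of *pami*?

pamiemzazi

The last vowel of *pami* is /i/, which is an unrounded vowel, so the diminutive suffix is -em, giving *pamiem*.
Since the final sound of the diminutive form *pamiem* is /m/ (a non-sibilant consonant), it takes -zaz, giving *pamiemzaz*.
The plural form *pamiemzaz*: final consonant = /z/, voiced → -i → *pamiemzazi*.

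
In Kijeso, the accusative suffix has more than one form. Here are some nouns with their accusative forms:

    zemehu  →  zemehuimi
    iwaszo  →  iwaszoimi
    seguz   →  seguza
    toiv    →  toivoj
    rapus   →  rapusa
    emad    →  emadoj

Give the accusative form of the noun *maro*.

maroimi

Looking at the final sound of each stem: -a when the stem ends in a sibilant (*seguz*, *rapus*); -oj when the stem ends in a non-sibilant consonant (*toiv*, *emad*); -imi when the stem ends in a vowel (*zemehu*, *iwaszo*).
*maro* — final sound /o/ (a vowel) → -imi → *maroimi*.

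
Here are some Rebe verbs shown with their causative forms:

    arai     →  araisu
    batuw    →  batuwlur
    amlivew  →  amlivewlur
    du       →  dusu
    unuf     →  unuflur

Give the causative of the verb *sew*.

Looking at the final sound of each stem: -lur when the stem ends in a consonant (*batuw*, *amlivew*, *unuf*); -su when the stem ends in a vowel (*arai*, *du*).
*sew* — final sound /w/ (a consonant) → -lur → *sewlur*.

sewlur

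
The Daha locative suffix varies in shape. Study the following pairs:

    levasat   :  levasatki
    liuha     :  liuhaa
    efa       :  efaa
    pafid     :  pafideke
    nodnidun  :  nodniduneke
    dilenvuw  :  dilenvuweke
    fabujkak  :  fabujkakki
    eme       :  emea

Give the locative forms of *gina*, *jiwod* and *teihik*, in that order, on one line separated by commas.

The pattern is voicing of the final sound: -ki when the stem ends in a voiceless consonant (*levasat*, *fabujkak*); -eke when the stem ends in a voiced consonant (*pafid*, *nodnidun*, *dilenvuw*); -a when the stem ends in a vowel (*liuha*, *efa*, *eme*).
The final sound of *gina* is /a/, which is a vowel, so the suffix is -a, giving *ginaa*.
*jiwod*: final sound = /d/, a voiced consonant → -eke → *jiwodeke*.
The final sound of *teihik* is /k/, which is a voiceless consonant, so the suffix is -ki, giving *teihikki*.

ginaa, jiwodeke, teihikki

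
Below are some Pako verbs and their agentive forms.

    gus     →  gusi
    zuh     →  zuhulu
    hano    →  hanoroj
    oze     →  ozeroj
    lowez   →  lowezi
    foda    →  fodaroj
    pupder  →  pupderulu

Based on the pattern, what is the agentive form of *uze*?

The suffix is conditioned by the final sound: -i when the stem ends in a sibilant (*gus*, *lowez*); -ulu when the stem ends in a non-sibilant consonant (*zuh*, *pupder*); -roj when the stem ends in a vowel (*hano*, *oze*, *foda*).
Since the final sound of *uze* is /e/ (a vowel), it takes -roj, giving *uzeroj*.

uzeroj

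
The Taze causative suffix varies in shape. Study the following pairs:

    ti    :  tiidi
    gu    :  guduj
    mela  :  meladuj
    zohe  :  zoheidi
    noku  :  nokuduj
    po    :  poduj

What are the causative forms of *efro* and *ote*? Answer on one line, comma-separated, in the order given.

The pattern is front/back vowel harmony: -idi when the last vowel of the stem is a front vowel (*ti*, *zohe*); -duj when the last vowel of the stem is a back vowel (*gu*, *mela*, *noku*, *po*).
The last vowel of *efro* is /o/, which is a back vowel, so the suffix is -duj, giving *efroduj*.
*ote*: last vowel = /e/, a front vowel → -idi → *oteidi*.

efroduj, oteidi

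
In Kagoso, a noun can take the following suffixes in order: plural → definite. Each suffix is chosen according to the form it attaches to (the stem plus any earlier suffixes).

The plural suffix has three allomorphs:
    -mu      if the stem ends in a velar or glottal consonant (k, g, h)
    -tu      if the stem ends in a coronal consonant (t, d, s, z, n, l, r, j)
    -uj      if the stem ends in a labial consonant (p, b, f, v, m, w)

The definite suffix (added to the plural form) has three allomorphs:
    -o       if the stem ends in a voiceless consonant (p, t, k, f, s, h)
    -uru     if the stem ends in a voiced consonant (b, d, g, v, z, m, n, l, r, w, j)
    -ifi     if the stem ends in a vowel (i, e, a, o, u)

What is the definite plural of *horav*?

Since the final consonant of *horav* is /v/ (labial), it takes -uj, giving *horavuj*.
Since the final sound of the plural form *horavuj* is /j/ (a voiced consonant), it takes -uru, giving *horavujuru*.

horavujuru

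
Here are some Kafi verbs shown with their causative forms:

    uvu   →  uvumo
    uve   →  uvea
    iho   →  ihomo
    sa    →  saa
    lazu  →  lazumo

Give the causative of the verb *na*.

naa

The suffix is conditioned by the last vowel: -mo when the last vowel of the stem is a rounded vowel (*uvu*, *iho*, *lazu*); -a when the last vowel of the stem is an unrounded vowel (*uve*, *sa*).
*na*: last vowel = /a/, an unrounded vowel → -a → *naa*.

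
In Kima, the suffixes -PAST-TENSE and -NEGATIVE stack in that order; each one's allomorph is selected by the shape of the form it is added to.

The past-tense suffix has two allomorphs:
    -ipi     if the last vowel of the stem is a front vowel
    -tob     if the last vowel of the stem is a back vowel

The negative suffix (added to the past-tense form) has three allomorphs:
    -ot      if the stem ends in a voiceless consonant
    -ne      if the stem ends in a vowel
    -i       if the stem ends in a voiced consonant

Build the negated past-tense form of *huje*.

Since the last vowel of *huje* is /e/ (a front vowel), it takes -ipi, giving *hujeipi*.
The final sound of the past-tense form *hujeipi* is /i/, which is a vowel, so the negative suffix is -ne, giving *hujeipine*.

hujeipine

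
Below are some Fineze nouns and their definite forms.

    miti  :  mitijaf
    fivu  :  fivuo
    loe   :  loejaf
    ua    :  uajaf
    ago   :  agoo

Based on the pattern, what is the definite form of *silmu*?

The alternation tracks the last vowel of the stem — -o when the last vowel of the stem is a rounded vowel (*fivu*, *ago*); -jaf when the last vowel of the stem is an unrounded vowel (*miti*, *loe*, *ua*).
*silmu* — last vowel /u/ (a rounded vowel) → -o → *silmuo*.

silmuo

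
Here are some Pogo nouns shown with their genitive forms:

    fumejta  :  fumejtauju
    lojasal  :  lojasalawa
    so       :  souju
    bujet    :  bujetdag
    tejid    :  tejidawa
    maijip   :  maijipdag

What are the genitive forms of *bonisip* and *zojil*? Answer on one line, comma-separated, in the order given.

bonisipdag, zojilawa

The alternation tracks the final sound of the stem — -dag when the stem ends in a voiceless consonant (*bujet*, *maijip*); -awa when the stem ends in a voiced consonant (*lojasal*, *tejid*); -uju when the stem ends in a vowel (*fumejta*, *so*).
*bonisip*: final sound = /p/, a voiceless consonant → -dag → *bonisipdag*.
*zojil*: final sound = /l/, a voiced consonant → -awa → *zojilawa*.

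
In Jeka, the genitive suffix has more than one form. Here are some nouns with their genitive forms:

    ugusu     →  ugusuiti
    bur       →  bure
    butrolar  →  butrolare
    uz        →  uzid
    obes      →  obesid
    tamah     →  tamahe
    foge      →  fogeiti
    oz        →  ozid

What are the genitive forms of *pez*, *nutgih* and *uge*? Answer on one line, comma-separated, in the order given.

pezid, nutgihe, ugeiti

The pattern is sibilance of the final sound: -id when the stem ends in a sibilant (*uz*, *obes*, *oz*); -e when the stem ends in a non-sibilant consonant (*bur*, *butrolar*, *tamah*); -iti when the stem ends in a vowel (*ugusu*, *foge*).
Since the final sound of *pez* is /z/ (a sibilant), it takes -id, giving *pezid*.
*nutgih*: final sound = /h/, a non-sibilant consonant → -e → *nutgihe*.
The final sound of *uge* is /e/, which is a vowel, so the suffix is -iti, giving *ugeiti*.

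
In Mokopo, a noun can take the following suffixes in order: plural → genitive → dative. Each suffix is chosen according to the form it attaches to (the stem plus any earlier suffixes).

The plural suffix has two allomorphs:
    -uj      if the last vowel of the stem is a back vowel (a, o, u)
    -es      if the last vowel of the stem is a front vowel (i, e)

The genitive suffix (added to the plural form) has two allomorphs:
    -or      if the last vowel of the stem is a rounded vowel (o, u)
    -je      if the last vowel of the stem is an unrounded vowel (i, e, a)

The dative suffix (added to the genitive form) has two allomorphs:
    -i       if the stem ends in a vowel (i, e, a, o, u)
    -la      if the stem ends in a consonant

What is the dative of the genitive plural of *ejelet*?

Since the last vowel of *ejelet* is /e/ (a front vowel), it takes -es, giving *ejeletes*.
The plural form *ejeletes*: last vowel = /e/, an unrounded vowel → -je → *ejeletesje*.
Since the final sound of the genitive form *ejeletesje* is /e/ (a vowel), it takes -i, giving *ejeletesjei*.

ejeletesjei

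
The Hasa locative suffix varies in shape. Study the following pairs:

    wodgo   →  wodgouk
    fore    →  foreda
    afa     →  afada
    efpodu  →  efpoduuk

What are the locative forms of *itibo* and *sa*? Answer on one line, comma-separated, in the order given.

The alternation tracks the last vowel of the stem — -uk when the last vowel of the stem is a rounded vowel (*wodgo*, *efpodu*); -da when the last vowel of the stem is an unrounded vowel (*fore*, *afa*).
Since the last vowel of *itibo* is /o/ (a rounded vowel), it takes -uk, giving *itibouk*.
*sa*: last vowel = /a/, an unrounded vowel → -da → *sada*.

itibouk, sada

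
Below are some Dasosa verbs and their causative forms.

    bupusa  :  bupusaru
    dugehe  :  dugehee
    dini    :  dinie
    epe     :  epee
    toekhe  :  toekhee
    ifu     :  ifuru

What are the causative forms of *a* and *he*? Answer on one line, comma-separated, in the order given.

The alternation tracks the last vowel of the stem — -e when the last vowel of the stem is a front vowel (*dugehe*, *dini*, *epe*, *toekhe*); -ru when the last vowel of the stem is a back vowel (*bupusa*, *ifu*).
*a* — last vowel /a/ (a back vowel) → -ru → *aru*.
*he* — last vowel /e/ (a front vowel) → -e → *hee*.

aru, hee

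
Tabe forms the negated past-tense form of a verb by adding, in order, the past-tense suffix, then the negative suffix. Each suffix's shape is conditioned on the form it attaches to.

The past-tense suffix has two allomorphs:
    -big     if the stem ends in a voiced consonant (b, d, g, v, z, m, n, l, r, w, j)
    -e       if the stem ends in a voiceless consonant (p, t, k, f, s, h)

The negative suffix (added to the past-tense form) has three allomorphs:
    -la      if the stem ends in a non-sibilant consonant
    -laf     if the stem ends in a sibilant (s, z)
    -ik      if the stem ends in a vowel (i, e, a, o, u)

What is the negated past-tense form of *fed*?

fedbigla

The final consonant of *fed* is /d/, which is voiced, so the past-tense suffix is -big, giving *fedbig*.
The past-tense form *fedbig*: final sound = /g/, a non-sibilant consonant → -la → *fedbigla*.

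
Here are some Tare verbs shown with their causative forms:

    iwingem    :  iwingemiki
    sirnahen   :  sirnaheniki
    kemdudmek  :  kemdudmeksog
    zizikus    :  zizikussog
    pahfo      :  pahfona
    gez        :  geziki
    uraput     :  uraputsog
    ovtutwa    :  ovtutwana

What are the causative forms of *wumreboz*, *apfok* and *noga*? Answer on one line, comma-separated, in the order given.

Looking at the final sound of each stem: -sog when the stem ends in a voiceless consonant (*kemdudmek*, *zizikus*, *uraput*); -iki when the stem ends in a voiced consonant (*iwingem*, *sirnahen*, *gez*); -na when the stem ends in a vowel (*pahfo*, *ovtutwa*).
Since the final sound of *wumreboz* is /z/ (a voiced consonant), it takes -iki, giving *wumreboziki*.
Since the final sound of *apfok* is /k/ (a voiceless consonant), it takes -sog, giving *apfoksog*.
*noga*: final sound = /a/, a vowel → -na → *nogana*.

wumreboziki, apfoksog, nogana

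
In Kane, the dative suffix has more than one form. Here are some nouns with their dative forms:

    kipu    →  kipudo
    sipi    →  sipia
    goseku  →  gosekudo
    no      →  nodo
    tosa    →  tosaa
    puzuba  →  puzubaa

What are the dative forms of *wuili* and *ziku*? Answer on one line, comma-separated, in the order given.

wuilia, zikudo

The pattern is rounding harmony: -do when the last vowel of the stem is a rounded vowel (*kipu*, *goseku*, *no*); -a when the last vowel of the stem is an unrounded vowel (*sipi*, *tosa*, *puzuba*).
Since the last vowel of *wuili* is /i/ (an unrounded vowel), it takes -a, giving *wuilia*.
The last vowel of *ziku* is /u/, which is a rounded vowel, so the suffix is -do, giving *zikudo*.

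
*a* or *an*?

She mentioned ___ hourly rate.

an

The indefinite article is chosen by the initial *sound* of the following word, not its spelling.
*hourly* begins with the sound /aʊ/ (silent h) — a vowel sound.
So the article is *an*: She mentioned an hourly rate.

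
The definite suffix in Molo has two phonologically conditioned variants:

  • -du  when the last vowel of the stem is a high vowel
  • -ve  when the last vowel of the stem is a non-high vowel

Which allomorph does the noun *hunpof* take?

*hunpof*: last vowel = /o/, a non-high vowel → -ve.

-ve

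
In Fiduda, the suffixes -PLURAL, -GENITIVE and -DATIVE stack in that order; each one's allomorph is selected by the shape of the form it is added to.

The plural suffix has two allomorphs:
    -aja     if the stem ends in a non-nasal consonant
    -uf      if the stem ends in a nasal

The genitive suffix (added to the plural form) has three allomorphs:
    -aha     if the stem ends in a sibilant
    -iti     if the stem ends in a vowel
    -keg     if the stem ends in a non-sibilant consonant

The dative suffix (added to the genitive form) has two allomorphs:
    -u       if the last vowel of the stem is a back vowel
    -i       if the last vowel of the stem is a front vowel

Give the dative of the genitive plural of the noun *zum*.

zumufkegi

The final consonant of *zum* is /m/, which is a nasal, so the plural suffix is -uf, giving *zumuf*.
Since the final sound of the plural form *zumuf* is /f/ (a non-sibilant consonant), it takes -keg, giving *zumufkeg*.
The genitive form *zumufkeg*: last vowel = /e/, a front vowel → -i → *zumufkegi*.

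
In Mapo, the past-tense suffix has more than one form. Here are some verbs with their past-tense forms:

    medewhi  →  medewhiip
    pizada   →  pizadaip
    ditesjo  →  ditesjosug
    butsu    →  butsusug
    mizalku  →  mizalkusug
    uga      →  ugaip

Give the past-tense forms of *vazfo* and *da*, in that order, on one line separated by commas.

vazfosug, daip

The suffix is conditioned by the last vowel: -sug when the last vowel of the stem is a rounded vowel (*ditesjo*, *butsu*, *mizalku*); -ip when the last vowel of the stem is an unrounded vowel (*medewhi*, *pizada*, *uga*).
Since the last vowel of *vazfo* is /o/ (a rounded vowel), it takes -sug, giving *vazfosug*.
*da* — last vowel /a/ (an unrounded vowel) → -ip → *daip*.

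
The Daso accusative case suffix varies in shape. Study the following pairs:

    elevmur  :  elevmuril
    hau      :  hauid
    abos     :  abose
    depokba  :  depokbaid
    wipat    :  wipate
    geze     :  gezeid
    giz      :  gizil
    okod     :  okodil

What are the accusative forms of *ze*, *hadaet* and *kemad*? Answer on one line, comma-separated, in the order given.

zeid, hadaete, kemadil

The suffix is conditioned by the final sound: -e when the stem ends in a voiceless consonant (*abos*, *wipat*); -il when the stem ends in a voiced consonant (*elevmur*, *giz*, *okod*); -id when the stem ends in a vowel (*hau*, *depokba*, *geze*).
*ze*: final sound = /e/, a vowel → -id → *zeid*.
*hadaet*: final sound = /t/, a voiceless consonant → -e → *hadaete*.
*kemad*: final sound = /d/, a voiced consonant → -il → *kemadil*.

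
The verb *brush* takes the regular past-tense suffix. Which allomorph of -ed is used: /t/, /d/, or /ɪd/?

The stem *brush* ends in a voiceless consonant other than /t/.
The -ed suffix is realized as /ɪd/ after /t, d/; as /t/ after other voiceless consonants; and as /d/ after other voiced sounds.
So -ed on *brush* is pronounced /t/.

/t/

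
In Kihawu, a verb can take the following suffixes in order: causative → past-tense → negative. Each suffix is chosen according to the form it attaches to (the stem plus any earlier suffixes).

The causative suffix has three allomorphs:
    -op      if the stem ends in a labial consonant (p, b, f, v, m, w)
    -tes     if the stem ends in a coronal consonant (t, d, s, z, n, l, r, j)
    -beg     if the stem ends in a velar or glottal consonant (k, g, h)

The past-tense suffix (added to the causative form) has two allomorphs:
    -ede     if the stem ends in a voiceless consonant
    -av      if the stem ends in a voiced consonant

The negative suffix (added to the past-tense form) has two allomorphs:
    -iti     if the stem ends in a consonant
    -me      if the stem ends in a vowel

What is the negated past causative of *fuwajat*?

The final consonant of *fuwajat* is /t/, which is coronal, so the causative suffix is -tes, giving *fuwajattes*.
The causative form *fuwajattes*: final consonant = /s/, voiceless → -ede → *fuwajattesede*.
Since the final sound of the past-tense form *fuwajattesede* is /e/ (a vowel), it takes -me, giving *fuwajattesedeme*.

fuwajattesedeme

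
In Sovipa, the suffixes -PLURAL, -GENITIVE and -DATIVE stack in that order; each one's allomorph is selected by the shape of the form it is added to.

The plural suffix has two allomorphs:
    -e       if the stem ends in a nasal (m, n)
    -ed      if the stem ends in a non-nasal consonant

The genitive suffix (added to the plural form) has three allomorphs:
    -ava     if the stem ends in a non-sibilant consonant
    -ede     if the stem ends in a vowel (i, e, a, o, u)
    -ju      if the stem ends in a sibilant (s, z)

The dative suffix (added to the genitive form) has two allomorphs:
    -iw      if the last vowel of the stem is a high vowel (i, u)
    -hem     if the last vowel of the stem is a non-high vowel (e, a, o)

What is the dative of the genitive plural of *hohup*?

hohupedavahem

*hohup* — final consonant /p/ (non-nasal) → -ed → *hohuped*.
The plural form *hohuped* — final sound /d/ (a non-sibilant consonant) → -ava → *hohupedava*.
Since the last vowel of the genitive form *hohupedava* is /a/ (a non-high vowel), it takes -hem, giving *hohupedavahem*.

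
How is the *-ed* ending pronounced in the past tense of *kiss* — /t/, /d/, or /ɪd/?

/t/

The stem *kiss* ends in a voiceless consonant other than /t/.
The -ed suffix is realized as /ɪd/ after /t, d/; as /t/ after other voiceless consonants; and as /d/ after other voiced sounds.
So -ed on *kiss* is pronounced /t/.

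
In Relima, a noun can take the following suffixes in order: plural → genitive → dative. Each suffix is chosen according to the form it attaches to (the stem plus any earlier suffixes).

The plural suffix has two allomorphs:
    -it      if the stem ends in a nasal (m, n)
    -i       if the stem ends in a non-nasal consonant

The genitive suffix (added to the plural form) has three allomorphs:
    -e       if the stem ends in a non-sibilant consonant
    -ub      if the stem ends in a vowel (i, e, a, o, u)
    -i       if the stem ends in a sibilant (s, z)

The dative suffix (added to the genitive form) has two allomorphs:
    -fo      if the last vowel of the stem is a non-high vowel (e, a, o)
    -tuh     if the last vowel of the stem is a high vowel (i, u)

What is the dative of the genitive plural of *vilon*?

*vilon*: final consonant = /n/, a nasal → -it → *vilonit*.
The plural form *vilonit*: final sound = /t/, a non-sibilant consonant → -e → *vilonite*.
Since the last vowel of the genitive form *vilonite* is /e/ (a non-high vowel), it takes -fo, giving *vilonitefo*.

vilonitefo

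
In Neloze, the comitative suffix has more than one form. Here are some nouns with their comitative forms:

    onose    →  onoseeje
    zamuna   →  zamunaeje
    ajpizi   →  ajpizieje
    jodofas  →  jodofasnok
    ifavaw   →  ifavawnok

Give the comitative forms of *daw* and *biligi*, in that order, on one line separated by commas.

The suffix is conditioned by the final sound: -nok when the stem ends in a consonant (*jodofas*, *ifavaw*); -eje when the stem ends in a vowel (*onose*, *zamuna*, *ajpizi*).
The final sound of *daw* is /w/, which is a consonant, so the suffix is -nok, giving *dawnok*.
The final sound of *biligi* is /i/, which is a vowel, so the suffix is -eje, giving *biligieje*.

dawnok, biligieje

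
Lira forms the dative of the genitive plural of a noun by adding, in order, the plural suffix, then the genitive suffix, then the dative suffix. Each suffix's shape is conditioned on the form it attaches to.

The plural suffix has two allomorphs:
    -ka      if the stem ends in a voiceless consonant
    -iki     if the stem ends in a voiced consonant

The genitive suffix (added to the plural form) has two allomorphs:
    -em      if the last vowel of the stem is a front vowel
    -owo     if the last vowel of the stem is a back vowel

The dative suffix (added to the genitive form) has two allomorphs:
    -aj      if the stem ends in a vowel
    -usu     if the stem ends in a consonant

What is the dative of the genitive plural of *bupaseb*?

bupasebikiemusu

*bupaseb* — final consonant /b/ (voiced) → -iki → *bupasebiki*.
The last vowel of the plural form *bupasebiki* is /i/, which is a front vowel, so the genitive suffix is -em, giving *bupasebikiem*.
Since the final sound of the genitive form *bupasebikiem* is /m/ (a consonant), it takes -usu, giving *bupasebikiemusu*.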